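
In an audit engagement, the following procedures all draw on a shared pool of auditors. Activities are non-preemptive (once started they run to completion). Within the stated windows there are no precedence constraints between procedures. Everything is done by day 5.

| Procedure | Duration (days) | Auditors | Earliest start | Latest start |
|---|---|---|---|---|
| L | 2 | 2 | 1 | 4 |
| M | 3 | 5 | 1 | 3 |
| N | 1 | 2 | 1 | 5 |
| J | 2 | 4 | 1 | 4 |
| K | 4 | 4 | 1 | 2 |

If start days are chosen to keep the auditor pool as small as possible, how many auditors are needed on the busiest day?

Early-start (L@1, M@1, N@1, J@1, K@1) gives peak 17: d1:17  d2:15  d3:9  d4:4  d5:0.
Shift M→3, K→2.
Schedule L@1, M@3, N@1, J@1, K@2: d1:8  d2:10  d3:9  d4:9  d5:9 — peak 10.

10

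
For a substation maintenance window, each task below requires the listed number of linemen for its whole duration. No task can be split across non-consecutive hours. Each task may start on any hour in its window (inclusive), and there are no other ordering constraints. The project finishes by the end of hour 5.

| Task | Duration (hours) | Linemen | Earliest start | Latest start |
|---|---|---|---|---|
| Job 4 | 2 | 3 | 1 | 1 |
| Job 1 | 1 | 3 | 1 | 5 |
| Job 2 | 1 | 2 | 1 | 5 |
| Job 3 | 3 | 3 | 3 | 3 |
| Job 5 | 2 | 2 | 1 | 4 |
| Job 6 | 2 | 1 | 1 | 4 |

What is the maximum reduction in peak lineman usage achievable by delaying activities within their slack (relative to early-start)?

5

Early-start peak: h1:11  h2:6  h3:3  h4:3  h5:3 ⇒ 11.
Leveled (Job 4@1, Job 1@1, Job 2@2, Job 3@3, Job 5@3, Job 6@2): h1:6  h2:6  h3:6  h4:5  h5:3 ⇒ 6.
Reduction 11 − 6 = 5.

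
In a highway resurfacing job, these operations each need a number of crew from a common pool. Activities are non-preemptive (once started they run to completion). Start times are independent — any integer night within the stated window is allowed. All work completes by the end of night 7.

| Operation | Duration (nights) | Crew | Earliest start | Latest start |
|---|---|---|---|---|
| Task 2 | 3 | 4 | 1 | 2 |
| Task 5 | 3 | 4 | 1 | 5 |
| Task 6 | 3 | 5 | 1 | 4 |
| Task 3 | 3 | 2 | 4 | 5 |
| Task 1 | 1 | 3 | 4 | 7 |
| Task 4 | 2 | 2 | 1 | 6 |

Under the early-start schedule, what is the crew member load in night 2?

At early start, night 2 has: Task 2, Task 5, Task 6, Task 4.
Demand: 4 + 4 + 5 + 2 = 15.

15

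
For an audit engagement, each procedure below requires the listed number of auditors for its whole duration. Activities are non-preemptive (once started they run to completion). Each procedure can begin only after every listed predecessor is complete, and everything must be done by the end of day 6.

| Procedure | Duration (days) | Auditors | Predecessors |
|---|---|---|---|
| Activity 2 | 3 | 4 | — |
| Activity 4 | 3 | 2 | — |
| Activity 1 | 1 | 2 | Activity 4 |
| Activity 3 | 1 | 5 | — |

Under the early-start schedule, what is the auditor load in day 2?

6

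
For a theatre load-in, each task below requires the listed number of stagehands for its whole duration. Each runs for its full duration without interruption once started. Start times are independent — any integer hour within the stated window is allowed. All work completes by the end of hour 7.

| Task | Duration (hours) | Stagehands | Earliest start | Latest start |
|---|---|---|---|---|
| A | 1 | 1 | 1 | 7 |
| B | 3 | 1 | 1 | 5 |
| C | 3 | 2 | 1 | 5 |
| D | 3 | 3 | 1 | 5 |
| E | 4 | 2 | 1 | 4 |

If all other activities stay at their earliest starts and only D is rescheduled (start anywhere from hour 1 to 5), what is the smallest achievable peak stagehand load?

6

D@1: h1:9  h2:8  h3:8  h4:2  h5:0  h6:0  h7:0 → peak 9
D@2: h1:6  h2:8  h3:8  h4:5  h5:0  h6:0  h7:0 → peak 8
D@3: h1:6  h2:5  h3:8  h4:5  h5:3  h6:0  h7:0 → peak 8
D@4: h1:6  h2:5  h3:5  h4:5  h5:3  h6:3  h7:0 → peak 6
D@5: h1:6  h2:5  h3:5  h4:2  h5:3  h6:3  h7:3 → peak 6
Best is D@4, peak 6.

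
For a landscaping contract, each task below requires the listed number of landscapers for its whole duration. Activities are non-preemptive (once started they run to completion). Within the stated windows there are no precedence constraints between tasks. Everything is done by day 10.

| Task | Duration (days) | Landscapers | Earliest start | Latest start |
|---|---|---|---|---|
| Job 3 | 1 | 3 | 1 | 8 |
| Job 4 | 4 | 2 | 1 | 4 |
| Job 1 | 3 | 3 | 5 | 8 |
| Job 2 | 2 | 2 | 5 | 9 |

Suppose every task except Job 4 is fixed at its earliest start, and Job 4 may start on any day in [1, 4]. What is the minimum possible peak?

Job 4@1: d1:5  d2:2  d3:2  d4:2  d5:5  d6:5  d7:3  d8:0  d9:0  d10:0 → peak 5
Job 4@2: d1:3  d2:2  d3:2  d4:2  d5:7  d6:5  d7:3  d8:0  d9:0  d10:0 → peak 7
Job 4@3: d1:3  d2:0  d3:2  d4:2  d5:7  d6:7  d7:3  d8:0  d9:0  d10:0 → peak 7
Job 4@4: d1:3  d2:0  d3:0  d4:2  d5:7  d6:7  d7:5  d8:0  d9:0  d10:0 → peak 7
Best is Job 4@1, peak 5.

5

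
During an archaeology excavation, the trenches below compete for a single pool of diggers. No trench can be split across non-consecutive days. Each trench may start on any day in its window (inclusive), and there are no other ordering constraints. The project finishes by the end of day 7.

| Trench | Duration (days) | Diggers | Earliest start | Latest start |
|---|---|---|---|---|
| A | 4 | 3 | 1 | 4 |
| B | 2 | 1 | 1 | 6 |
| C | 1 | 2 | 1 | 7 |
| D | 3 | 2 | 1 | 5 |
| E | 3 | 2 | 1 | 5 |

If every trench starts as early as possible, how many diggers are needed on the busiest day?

10

Early-start schedule: A@1, B@1, C@1, D@1, E@1.
Load per day: day 1: 10, day 2: 8, day 3: 7, day 4: 3, day 5: 0, day 6: 0, day 7: 0.
Peak is 10.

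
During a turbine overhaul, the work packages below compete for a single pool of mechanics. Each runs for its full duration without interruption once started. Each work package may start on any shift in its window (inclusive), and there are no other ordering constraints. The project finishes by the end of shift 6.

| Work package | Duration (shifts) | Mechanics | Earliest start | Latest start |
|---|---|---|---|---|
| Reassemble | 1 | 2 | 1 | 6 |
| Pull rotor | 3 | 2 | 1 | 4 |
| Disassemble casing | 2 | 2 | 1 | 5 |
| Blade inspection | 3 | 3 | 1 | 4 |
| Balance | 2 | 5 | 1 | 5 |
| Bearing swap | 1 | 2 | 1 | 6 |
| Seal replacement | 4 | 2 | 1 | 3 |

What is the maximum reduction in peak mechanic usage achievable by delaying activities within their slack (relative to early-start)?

11

Early-start peak: s1:18  s2:14  s3:7  s4:2  s5:0  s6:0 ⇒ 18.
Leveled (Reassemble@1, Pull rotor@1, Disassemble casing@1, Blade inspection@2, Balance@5, Bearing swap@4, Seal replacement@3): s1:6  s2:7  s3:7  s4:7  s5:7  s6:7 ⇒ 7.
Reduction 18 − 7 = 11.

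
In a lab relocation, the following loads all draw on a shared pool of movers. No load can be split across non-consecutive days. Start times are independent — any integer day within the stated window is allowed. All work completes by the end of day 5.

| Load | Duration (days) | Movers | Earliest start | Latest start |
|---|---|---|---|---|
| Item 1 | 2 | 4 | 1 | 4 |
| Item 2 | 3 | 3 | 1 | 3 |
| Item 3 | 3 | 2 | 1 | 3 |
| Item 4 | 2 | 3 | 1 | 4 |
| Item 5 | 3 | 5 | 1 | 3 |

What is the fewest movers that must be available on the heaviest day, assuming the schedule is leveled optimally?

10

Early-start (Item 1@1, Item 2@1, Item 3@1, Item 4@1, Item 5@1) gives peak 17: d1:17  d2:17  d3:10  d4:0  d5:0.
Shift Item 4→4, Item 5→3.
Schedule Item 1@1, Item 2@1, Item 3@1, Item 4@4, Item 5@3: d1:9  d2:9  d3:10  d4:8  d5:8 — peak 10.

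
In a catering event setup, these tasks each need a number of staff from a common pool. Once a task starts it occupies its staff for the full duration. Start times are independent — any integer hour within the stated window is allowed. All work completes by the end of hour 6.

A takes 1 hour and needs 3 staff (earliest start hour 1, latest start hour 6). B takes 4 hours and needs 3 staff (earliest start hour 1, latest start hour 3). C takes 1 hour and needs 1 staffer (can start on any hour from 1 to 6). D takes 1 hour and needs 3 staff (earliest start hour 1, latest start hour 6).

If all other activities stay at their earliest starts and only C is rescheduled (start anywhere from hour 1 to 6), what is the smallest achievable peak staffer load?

C@1: h1:10  h2:3  h3:3  h4:3  h5:0  h6:0 → peak 10
C@2: h1:9  h2:4  h3:3  h4:3  h5:0  h6:0 → peak 9
C@3: h1:9  h2:3  h3:4  h4:3  h5:0  h6:0 → peak 9
C@4: h1:9  h2:3  h3:3  h4:4  h5:0  h6:0 → peak 9
C@5: h1:9  h2:3  h3:3  h4:3  h5:1  h6:0 → peak 9
C@6: h1:9  h2:3  h3:3  h4:3  h5:0  h6:1 → peak 9
Best is C@2, peak 9.

9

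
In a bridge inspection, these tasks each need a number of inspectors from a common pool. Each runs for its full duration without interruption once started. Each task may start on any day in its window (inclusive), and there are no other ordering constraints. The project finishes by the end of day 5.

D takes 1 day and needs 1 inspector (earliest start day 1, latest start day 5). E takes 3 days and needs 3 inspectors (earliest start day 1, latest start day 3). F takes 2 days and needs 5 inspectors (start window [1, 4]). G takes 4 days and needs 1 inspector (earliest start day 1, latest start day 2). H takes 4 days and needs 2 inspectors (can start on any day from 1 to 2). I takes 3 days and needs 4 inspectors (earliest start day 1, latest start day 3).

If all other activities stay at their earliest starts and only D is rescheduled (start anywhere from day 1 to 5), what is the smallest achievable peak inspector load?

D@1: d1:16  d2:15  d3:10  d4:3  d5:0 → peak 16
D@2: d1:15  d2:16  d3:10  d4:3  d5:0 → peak 16
D@3: d1:15  d2:15  d3:11  d4:3  d5:0 → peak 15
D@4: d1:15  d2:15  d3:10  d4:4  d5:0 → peak 15
D@5: d1:15  d2:15  d3:10  d4:3  d5:1 → peak 15
Best is D@3, peak 15.

15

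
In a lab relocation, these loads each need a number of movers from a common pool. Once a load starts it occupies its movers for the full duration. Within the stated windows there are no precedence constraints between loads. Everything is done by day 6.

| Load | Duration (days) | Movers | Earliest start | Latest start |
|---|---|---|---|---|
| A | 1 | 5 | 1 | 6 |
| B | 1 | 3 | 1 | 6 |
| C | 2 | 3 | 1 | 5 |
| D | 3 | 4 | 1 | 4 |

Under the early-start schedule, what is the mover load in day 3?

4

At early start, day 3 has: D.
Demand: 4 = 4.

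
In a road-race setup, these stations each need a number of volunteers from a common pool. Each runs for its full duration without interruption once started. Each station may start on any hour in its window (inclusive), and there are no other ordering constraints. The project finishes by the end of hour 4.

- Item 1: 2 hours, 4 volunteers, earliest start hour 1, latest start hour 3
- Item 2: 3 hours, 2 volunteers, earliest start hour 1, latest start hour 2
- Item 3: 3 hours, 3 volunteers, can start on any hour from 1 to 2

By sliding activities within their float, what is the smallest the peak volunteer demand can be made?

Schedule Item 1@1, Item 2@1, Item 3@1: h1:9  h2:9  h3:5  h4:0 — peak 9.
No arrangement of the 12 feasible schedules does better.

9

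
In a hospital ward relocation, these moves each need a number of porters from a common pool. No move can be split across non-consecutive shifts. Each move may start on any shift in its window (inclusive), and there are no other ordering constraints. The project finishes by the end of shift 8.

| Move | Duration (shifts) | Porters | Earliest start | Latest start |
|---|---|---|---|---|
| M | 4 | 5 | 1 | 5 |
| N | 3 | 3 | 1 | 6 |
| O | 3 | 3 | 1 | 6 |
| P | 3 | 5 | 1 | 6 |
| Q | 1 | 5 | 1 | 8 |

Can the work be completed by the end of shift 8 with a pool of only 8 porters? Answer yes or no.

yes

Schedule M@1, N@1, O@4, P@5, Q@8: s1:8  s2:8  s3:8  s4:8  s5:8  s6:8  s7:5  s8:5 — peak 8 ≤ 8.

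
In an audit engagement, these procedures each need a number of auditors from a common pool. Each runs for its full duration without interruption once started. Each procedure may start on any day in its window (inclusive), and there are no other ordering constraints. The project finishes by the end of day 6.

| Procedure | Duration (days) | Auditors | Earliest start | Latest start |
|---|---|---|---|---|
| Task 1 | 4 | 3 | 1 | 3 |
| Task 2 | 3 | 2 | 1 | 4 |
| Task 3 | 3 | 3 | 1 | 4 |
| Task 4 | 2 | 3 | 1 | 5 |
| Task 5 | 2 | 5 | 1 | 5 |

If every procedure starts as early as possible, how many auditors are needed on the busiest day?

16

Early-start schedule: Task 1@1, Task 2@1, Task 3@1, Task 4@1, Task 5@1.
Load per day: day 1: 16, day 2: 16, day 3: 8, day 4: 3, day 5: 0, day 6: 0.
Peak is 16.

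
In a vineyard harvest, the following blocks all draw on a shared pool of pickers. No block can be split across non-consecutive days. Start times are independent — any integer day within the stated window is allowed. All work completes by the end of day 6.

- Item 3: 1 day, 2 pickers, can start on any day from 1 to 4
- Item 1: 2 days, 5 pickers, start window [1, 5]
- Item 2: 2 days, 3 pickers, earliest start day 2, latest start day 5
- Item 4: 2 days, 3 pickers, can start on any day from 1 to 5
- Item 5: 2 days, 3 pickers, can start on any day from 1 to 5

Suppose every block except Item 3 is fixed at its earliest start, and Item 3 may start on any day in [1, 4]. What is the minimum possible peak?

Item 3@1: d1:13  d2:14  d3:3  d4:0  d5:0  d6:0 → peak 14
Item 3@2: d1:11  d2:16  d3:3  d4:0  d5:0  d6:0 → peak 16
Item 3@3: d1:11  d2:14  d3:5  d4:0  d5:0  d6:0 → peak 14
Item 3@4: d1:11  d2:14  d3:3  d4:2  d5:0  d6:0 → peak 14
Best is Item 3@1, peak 14.

14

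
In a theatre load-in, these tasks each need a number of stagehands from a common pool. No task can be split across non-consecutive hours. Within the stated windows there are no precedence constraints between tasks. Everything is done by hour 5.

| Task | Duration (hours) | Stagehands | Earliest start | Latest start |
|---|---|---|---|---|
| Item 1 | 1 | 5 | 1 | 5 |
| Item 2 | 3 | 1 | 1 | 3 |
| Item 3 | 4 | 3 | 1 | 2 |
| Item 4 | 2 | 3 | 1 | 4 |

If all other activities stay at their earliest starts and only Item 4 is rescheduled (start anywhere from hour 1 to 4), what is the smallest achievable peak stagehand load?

9

Item 4@1: h1:12  h2:7  h3:4  h4:3  h5:0 → peak 12
Item 4@2: h1:9  h2:7  h3:7  h4:3  h5:0 → peak 9
Item 4@3: h1:9  h2:4  h3:7  h4:6  h5:0 → peak 9
Item 4@4: h1:9  h2:4  h3:4  h4:6  h5:3 → peak 9
Best is Item 4@2, peak 9.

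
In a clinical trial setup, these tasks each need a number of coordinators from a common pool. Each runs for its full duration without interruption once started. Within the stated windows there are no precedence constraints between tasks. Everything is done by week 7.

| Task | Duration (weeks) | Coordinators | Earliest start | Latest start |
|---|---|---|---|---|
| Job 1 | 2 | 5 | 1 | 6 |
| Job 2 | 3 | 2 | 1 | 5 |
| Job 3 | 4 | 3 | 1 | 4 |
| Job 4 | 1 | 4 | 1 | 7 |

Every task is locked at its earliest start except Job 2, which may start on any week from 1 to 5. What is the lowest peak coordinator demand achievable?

12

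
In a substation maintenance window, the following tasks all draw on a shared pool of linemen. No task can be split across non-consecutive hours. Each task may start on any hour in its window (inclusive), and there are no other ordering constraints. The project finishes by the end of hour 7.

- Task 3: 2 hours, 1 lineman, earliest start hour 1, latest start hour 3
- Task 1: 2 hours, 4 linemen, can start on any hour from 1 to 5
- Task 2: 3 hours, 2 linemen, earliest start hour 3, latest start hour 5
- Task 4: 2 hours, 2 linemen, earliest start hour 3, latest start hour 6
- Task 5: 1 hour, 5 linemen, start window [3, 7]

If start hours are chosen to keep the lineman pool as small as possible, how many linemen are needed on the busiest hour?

Early-start (Task 3@1, Task 1@1, Task 2@3, Task 4@3, Task 5@3) gives peak 9: h1:5  h2:5  h3:9  h4:4  h5:2  h6:0  h7:0.
Shift Task 5→6.
Schedule Task 3@1, Task 1@1, Task 2@3, Task 4@3, Task 5@6: h1:5  h2:5  h3:4  h4:4  h5:2  h6:5  h7:0 — peak 5.

5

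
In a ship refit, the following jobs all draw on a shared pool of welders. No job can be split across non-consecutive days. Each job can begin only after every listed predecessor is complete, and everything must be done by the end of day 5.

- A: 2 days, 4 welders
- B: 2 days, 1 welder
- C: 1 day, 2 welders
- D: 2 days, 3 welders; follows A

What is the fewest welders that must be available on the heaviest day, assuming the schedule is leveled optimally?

4

Early-start (A@1, B@1, C@1, D@3) gives peak 7: d1:7  d2:5  d3:3  d4:3  d5:0.
Shift B→3, C→3, D→4.
Schedule A@1, B@3, C@3, D@4: d1:4  d2:4  d3:3  d4:4  d5:3 — peak 4.
Total welder-days = 18 over 5 days ⇒ peak ≥ ⌈18/5⌉ = 4, so 4 is optimal.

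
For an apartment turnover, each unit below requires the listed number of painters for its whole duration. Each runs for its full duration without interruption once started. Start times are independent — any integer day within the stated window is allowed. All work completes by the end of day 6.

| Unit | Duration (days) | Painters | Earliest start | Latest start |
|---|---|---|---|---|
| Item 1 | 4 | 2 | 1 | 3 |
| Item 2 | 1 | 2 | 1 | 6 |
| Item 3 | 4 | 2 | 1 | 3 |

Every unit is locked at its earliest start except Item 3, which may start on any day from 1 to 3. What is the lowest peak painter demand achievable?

4

Item 3@1: d1:6  d2:4  d3:4  d4:4  d5:0  d6:0 → peak 6
Item 3@2: d1:4  d2:4  d3:4  d4:4  d5:2  d6:0 → peak 4
Item 3@3: d1:4  d2:2  d3:4  d4:4  d5:2  d6:2 → peak 4
Best is Item 3@2, peak 4.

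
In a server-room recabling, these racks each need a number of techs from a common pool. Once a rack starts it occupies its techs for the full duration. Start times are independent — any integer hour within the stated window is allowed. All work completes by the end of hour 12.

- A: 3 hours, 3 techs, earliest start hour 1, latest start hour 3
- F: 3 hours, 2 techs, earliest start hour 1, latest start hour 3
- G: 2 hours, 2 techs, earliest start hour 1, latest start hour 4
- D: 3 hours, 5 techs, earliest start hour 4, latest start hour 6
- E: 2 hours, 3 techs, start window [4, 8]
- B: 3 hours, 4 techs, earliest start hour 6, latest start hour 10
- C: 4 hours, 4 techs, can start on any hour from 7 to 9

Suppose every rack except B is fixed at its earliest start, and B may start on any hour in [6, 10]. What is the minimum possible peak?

8

B@6: h1:7  h2:7  h3:5  h4:8  h5:8  h6:9  h7:8  h8:8  h9:4  h10:4  h11:0  h12:0 → peak 9
B@7: h1:7  h2:7  h3:5  h4:8  h5:8  h6:5  h7:8  h8:8  h9:8  h10:4  h11:0  h12:0 → peak 8
B@8: h1:7  h2:7  h3:5  h4:8  h5:8  h6:5  h7:4  h8:8  h9:8  h10:8  h11:0  h12:0 → peak 8
B@9: h1:7  h2:7  h3:5  h4:8  h5:8  h6:5  h7:4  h8:4  h9:8  h10:8  h11:4  h12:0 → peak 8
B@10: h1:7  h2:7  h3:5  h4:8  h5:8  h6:5  h7:4  h8:4  h9:4  h10:8  h11:4  h12:4 → peak 8
Best is B@7, peak 8.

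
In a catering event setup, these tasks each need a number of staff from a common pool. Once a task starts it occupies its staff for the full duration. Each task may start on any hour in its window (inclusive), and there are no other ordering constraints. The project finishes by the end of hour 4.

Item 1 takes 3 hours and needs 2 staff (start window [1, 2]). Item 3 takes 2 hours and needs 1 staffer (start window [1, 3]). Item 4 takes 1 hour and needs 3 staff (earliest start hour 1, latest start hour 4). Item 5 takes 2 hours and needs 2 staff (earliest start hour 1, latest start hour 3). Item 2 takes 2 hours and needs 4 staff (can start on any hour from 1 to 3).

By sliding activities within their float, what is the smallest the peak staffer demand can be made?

Early-start (Item 1@1, Item 3@1, Item 4@1, Item 5@1, Item 2@1) gives peak 12: h1:12  h2:9  h3:2  h4:0.
Shift Item 3→3, Item 4→4, Item 5→3.
Schedule Item 1@1, Item 3@3, Item 4@4, Item 5@3, Item 2@1: h1:6  h2:6  h3:5  h4:6 — peak 6.
Total staffer-hours = 23 over 4 hours ⇒ peak ≥ ⌈23/4⌉ = 6, so 6 is optimal.

6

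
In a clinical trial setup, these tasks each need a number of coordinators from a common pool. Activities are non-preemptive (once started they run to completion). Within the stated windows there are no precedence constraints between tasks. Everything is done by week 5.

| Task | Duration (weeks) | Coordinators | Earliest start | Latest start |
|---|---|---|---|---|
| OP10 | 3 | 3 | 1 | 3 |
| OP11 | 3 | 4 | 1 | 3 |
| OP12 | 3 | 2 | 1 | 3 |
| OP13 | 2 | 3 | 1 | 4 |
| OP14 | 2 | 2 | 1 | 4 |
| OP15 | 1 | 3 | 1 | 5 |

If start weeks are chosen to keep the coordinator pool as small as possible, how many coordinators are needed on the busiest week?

9

Early-start (OP10@1, OP11@1, OP12@1, OP13@1, OP14@1, OP15@1) gives peak 17: w1:17  w2:14  w3:9  w4:0  w5:0.
Shift OP13→4, OP14→4, OP15→4.
Schedule OP10@1, OP11@1, OP12@1, OP13@4, OP14@4, OP15@4: w1:9  w2:9  w3:9  w4:8  w5:5 — peak 9.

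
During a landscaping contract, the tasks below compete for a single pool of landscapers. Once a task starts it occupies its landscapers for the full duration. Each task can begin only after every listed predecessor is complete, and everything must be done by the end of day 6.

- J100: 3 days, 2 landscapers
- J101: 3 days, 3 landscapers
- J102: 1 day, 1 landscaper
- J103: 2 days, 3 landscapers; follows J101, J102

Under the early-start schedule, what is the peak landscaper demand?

6

Early-start schedule: J100@1, J101@1, J102@1, J103@4.
Load per day: day 1: 6, day 2: 5, day 3: 5, day 4: 3, day 5: 3, day 6: 0.
Peak is 6.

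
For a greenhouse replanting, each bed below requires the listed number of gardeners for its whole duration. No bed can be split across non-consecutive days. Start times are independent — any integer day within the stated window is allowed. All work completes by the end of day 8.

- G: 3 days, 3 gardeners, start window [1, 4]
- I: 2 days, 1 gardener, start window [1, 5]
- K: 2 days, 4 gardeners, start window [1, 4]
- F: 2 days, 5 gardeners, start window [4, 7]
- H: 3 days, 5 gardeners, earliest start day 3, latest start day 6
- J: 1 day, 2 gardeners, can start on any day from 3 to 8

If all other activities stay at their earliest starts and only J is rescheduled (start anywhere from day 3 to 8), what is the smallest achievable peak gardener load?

10

J@3: d1:8  d2:8  d3:10  d4:10  d5:10  d6:0  d7:0  d8:0 → peak 10
J@4: d1:8  d2:8  d3:8  d4:12  d5:10  d6:0  d7:0  d8:0 → peak 12
J@5: d1:8  d2:8  d3:8  d4:10  d5:12  d6:0  d7:0  d8:0 → peak 12
J@6: d1:8  d2:8  d3:8  d4:10  d5:10  d6:2  d7:0  d8:0 → peak 10
J@7: d1:8  d2:8  d3:8  d4:10  d5:10  d6:0  d7:2  d8:0 → peak 10
J@8: d1:8  d2:8  d3:8  d4:10  d5:10  d6:0  d7:0  d8:2 → peak 10
Best is J@3, peak 10.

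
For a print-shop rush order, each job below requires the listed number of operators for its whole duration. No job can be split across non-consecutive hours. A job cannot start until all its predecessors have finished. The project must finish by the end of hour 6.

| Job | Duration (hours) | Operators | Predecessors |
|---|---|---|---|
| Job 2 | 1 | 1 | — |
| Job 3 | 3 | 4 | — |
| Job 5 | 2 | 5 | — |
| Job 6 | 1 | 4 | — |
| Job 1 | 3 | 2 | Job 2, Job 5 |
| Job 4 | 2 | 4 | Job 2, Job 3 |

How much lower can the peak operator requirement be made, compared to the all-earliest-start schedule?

5

Early-start peak: h1:14  h2:9  h3:6  h4:6  h5:6  h6:0 ⇒ 14.
Leveled (Job 2@1, Job 3@1, Job 5@2, Job 6@1, Job 1@4, Job 4@4): h1:9  h2:9  h3:9  h4:6  h5:6  h6:2 ⇒ 9.
Reduction 14 − 9 = 5.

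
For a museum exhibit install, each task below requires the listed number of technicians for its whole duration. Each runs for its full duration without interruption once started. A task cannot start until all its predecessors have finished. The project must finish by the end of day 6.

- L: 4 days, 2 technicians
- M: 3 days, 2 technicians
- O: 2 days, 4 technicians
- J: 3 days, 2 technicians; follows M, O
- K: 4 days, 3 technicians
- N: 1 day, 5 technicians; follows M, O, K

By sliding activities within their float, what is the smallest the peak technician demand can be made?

9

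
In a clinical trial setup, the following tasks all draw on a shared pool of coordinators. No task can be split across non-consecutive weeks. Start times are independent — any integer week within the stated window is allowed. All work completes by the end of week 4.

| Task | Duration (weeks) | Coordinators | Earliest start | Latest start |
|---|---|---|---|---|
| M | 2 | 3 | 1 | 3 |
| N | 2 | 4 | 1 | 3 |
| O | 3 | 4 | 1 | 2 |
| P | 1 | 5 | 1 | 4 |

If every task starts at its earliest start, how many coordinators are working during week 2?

11

At early start, week 2 has: M, N, O.
Demand: 3 + 4 + 4 = 11.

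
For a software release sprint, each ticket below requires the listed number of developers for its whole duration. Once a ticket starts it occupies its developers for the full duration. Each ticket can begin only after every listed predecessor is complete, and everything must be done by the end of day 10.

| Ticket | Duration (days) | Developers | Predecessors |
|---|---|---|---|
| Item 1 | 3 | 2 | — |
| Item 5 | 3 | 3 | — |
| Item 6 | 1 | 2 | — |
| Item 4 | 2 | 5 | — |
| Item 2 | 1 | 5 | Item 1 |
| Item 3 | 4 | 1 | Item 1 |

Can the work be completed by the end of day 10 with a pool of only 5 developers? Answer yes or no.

yes

Schedule Item 1@1, Item 5@1, Item 6@4, Item 4@8, Item 2@10, Item 3@4: d1:5  d2:5  d3:5  d4:3  d5:1  d6:1  d7:1  d8:5  d9:5  d10:5 — peak 5 ≤ 5.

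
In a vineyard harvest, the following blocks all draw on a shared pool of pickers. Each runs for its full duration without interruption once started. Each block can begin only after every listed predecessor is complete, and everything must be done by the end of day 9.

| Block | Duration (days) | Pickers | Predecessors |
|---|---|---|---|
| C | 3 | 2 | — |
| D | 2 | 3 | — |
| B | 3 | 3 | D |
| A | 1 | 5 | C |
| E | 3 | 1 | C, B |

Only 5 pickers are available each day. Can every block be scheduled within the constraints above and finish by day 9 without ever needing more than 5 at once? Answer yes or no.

yes

Schedule C@1, D@1, B@3, A@6, E@7: d1:5  d2:5  d3:5  d4:3  d5:3  d6:5  d7:1  d8:1  d9:1 — peak 5 ≤ 5.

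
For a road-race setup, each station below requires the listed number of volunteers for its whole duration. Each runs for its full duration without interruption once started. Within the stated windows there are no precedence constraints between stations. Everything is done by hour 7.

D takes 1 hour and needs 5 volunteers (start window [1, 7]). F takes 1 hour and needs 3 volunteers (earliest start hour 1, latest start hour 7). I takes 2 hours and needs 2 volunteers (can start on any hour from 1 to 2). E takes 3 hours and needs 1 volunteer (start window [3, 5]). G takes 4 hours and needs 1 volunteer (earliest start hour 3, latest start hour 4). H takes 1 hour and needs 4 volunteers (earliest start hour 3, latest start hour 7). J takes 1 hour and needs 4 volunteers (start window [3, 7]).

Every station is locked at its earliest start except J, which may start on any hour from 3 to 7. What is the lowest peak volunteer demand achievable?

10

J@3: h1:10  h2:2  h3:10  h4:2  h5:2  h6:1  h7:0 → peak 10
J@4: h1:10  h2:2  h3:6  h4:6  h5:2  h6:1  h7:0 → peak 10
J@5: h1:10  h2:2  h3:6  h4:2  h5:6  h6:1  h7:0 → peak 10
J@6: h1:10  h2:2  h3:6  h4:2  h5:2  h6:5  h7:0 → peak 10
J@7: h1:10  h2:2  h3:6  h4:2  h5:2  h6:1  h7:4 → peak 10
Best is J@3, peak 10.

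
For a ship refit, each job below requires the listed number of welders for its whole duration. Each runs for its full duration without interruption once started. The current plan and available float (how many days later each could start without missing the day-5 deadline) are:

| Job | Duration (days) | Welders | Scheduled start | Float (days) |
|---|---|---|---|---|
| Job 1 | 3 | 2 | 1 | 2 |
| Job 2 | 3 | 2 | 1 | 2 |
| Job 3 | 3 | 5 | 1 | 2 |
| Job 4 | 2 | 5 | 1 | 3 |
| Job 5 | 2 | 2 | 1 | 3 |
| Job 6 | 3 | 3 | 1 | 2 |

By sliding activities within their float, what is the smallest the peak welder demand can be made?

12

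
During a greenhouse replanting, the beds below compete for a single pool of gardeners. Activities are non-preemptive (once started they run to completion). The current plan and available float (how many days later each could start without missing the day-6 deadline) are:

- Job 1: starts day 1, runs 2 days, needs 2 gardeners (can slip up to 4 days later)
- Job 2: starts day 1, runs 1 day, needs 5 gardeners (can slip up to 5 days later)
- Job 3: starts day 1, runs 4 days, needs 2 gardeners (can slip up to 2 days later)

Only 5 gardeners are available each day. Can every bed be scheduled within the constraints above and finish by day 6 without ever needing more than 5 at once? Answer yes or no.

Schedule Job 1@1, Job 2@5, Job 3@1: d1:4  d2:4  d3:2  d4:2  d5:5  d6:0 — peak 5 ≤ 5.

yes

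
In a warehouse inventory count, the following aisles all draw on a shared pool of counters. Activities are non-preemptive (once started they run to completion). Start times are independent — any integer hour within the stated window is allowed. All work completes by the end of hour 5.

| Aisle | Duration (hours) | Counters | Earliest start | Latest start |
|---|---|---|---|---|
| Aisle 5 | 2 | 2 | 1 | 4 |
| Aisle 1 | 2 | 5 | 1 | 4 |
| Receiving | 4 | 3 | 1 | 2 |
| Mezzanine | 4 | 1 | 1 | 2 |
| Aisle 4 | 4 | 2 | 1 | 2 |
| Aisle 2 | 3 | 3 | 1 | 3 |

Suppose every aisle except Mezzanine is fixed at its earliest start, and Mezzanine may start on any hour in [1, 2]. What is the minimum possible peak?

Mezzanine@1: h1:16  h2:16  h3:9  h4:6  h5:0 → peak 16
Mezzanine@2: h1:15  h2:16  h3:9  h4:6  h5:1 → peak 16
Best is Mezzanine@1, peak 16.

16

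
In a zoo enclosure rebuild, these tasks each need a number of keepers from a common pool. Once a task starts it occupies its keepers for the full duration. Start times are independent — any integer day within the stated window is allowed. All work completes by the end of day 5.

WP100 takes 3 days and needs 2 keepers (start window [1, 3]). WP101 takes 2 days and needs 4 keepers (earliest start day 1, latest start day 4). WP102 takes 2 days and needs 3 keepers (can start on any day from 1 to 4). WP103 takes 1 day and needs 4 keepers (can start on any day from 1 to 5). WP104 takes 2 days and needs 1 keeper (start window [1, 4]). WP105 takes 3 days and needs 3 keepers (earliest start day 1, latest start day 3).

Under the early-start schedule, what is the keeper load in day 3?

At early start, day 3 has: WP100, WP105.
Demand: 2 + 3 = 5.

5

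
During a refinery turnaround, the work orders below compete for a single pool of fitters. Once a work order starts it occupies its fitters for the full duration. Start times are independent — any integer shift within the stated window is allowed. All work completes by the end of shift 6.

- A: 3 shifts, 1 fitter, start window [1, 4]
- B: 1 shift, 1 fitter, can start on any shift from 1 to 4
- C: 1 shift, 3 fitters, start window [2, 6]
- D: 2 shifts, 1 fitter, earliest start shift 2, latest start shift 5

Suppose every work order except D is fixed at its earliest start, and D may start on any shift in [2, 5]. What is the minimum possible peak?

D@2: s1:2  s2:5  s3:2  s4:0  s5:0  s6:0 → peak 5
D@3: s1:2  s2:4  s3:2  s4:1  s5:0  s6:0 → peak 4
D@4: s1:2  s2:4  s3:1  s4:1  s5:1  s6:0 → peak 4
D@5: s1:2  s2:4  s3:1  s4:0  s5:1  s6:1 → peak 4
Best is D@3, peak 4.

4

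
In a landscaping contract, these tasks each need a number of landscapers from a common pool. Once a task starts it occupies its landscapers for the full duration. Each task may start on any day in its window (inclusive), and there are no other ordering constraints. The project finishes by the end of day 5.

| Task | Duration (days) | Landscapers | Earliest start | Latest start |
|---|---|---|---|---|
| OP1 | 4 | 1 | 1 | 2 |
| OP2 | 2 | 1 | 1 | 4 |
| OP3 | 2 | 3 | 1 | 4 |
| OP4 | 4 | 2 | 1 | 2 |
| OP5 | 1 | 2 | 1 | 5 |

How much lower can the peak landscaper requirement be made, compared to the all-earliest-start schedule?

Early-start peak: d1:9  d2:7  d3:3  d4:3  d5:0 ⇒ 9.
Leveled (OP1@1, OP2@1, OP3@3, OP4@1, OP5@1): d1:6  d2:4  d3:6  d4:6  d5:0 ⇒ 6.
Reduction 9 − 6 = 3.

3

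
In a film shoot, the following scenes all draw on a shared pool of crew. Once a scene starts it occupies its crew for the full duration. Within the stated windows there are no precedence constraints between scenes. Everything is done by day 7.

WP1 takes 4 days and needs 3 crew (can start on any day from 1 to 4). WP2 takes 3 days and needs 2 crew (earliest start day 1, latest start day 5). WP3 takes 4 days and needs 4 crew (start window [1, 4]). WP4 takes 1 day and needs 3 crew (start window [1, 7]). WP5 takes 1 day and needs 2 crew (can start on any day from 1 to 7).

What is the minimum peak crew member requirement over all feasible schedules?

Early-start (WP1@1, WP2@1, WP3@1, WP4@1, WP5@1) gives peak 14: d1:14  d2:9  d3:9  d4:7  d5:0  d6:0  d7:0.
Shift WP3→4, WP4→5.
Schedule WP1@1, WP2@1, WP3@4, WP4@5, WP5@1: d1:7  d2:5  d3:5  d4:7  d5:7  d6:4  d7:4 — peak 7.

7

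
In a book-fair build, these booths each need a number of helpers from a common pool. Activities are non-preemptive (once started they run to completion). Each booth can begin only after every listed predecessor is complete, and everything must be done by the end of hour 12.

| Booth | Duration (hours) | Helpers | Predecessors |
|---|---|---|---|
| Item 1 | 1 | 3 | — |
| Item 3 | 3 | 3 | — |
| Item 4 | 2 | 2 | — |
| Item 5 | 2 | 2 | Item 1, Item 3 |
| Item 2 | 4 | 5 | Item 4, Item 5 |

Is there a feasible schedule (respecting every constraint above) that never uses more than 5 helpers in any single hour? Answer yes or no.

yes

Schedule Item 1@1, Item 3@2, Item 4@1, Item 5@5, Item 2@7: h1:5  h2:5  h3:3  h4:3  h5:2  h6:2  h7:5  h8:5  h9:5  h10:5  h11:0  h12:0 — peak 5 ≤ 5.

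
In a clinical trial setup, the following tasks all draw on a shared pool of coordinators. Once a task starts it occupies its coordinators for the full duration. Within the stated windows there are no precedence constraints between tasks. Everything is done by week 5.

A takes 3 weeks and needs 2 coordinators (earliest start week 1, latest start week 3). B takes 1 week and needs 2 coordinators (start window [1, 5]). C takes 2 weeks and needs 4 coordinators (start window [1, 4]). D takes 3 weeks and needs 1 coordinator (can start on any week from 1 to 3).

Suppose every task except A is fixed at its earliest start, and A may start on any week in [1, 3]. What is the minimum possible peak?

7

A@1: w1:9  w2:7  w3:3  w4:0  w5:0 → peak 9
A@2: w1:7  w2:7  w3:3  w4:2  w5:0 → peak 7
A@3: w1:7  w2:5  w3:3  w4:2  w5:2 → peak 7
Best is A@2, peak 7.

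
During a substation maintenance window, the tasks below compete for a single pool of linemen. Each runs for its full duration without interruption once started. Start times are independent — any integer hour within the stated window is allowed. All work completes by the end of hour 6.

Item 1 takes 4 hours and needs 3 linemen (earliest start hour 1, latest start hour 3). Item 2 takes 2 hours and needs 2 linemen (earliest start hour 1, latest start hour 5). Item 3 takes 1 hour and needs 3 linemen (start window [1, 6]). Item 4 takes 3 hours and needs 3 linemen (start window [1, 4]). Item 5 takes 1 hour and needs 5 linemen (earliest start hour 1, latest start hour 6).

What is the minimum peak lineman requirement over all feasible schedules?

6

Early-start (Item 1@1, Item 2@1, Item 3@1, Item 4@1, Item 5@1) gives peak 16: h1:16  h2:8  h3:6  h4:3  h5:0  h6:0.
Shift Item 3→5, Item 4→3, Item 5→6.
Schedule Item 1@1, Item 2@1, Item 3@5, Item 4@3, Item 5@6: h1:5  h2:5  h3:6  h4:6  h5:6  h6:5 — peak 6.
Total lineman-hours = 33 over 6 hours ⇒ peak ≥ ⌈33/6⌉ = 6, so 6 is optimal.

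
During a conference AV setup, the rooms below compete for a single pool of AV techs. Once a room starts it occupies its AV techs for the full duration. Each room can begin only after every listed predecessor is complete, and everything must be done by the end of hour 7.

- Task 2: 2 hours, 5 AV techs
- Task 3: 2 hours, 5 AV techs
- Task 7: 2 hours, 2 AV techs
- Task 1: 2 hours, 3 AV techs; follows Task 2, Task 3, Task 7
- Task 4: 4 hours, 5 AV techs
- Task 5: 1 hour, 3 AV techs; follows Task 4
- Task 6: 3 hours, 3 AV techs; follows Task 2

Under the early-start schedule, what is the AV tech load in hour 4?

At early start, hour 4 has: Task 1, Task 4, Task 6.
Demand: 3 + 5 + 3 = 11.

11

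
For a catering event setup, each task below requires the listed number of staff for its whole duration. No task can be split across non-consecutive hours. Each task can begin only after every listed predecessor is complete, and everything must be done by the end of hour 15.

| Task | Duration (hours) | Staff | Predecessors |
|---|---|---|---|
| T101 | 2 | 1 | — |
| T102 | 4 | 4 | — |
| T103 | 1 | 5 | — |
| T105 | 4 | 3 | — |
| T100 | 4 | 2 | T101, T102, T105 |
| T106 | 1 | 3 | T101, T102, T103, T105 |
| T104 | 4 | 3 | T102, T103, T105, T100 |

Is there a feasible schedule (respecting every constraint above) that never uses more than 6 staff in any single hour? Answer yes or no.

The minimum achievable peak is 7; 6 < 7, so no feasible schedule stays within the cap.

no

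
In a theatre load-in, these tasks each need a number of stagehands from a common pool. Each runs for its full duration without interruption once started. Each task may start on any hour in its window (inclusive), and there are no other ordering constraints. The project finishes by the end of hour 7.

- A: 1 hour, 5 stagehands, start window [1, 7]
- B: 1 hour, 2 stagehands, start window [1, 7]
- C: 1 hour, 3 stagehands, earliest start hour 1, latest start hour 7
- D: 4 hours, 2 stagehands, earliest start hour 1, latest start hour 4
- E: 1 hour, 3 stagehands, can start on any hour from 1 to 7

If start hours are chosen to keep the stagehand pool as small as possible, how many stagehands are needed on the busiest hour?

5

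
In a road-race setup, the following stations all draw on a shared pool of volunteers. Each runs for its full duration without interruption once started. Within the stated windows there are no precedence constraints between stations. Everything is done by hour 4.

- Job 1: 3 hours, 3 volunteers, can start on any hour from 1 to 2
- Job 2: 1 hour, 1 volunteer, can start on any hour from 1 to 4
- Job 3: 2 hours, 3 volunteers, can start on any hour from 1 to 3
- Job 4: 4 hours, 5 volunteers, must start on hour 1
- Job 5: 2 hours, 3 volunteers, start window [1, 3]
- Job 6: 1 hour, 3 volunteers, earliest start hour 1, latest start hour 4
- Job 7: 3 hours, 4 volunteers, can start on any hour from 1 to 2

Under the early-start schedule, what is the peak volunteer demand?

22

Early-start schedule: Job 1@1, Job 2@1, Job 3@1, Job 4@1, Job 5@1, Job 6@1, Job 7@1.
Load per hour: hour 1: 22, hour 2: 18, hour 3: 12, hour 4: 5.
Peak is 22.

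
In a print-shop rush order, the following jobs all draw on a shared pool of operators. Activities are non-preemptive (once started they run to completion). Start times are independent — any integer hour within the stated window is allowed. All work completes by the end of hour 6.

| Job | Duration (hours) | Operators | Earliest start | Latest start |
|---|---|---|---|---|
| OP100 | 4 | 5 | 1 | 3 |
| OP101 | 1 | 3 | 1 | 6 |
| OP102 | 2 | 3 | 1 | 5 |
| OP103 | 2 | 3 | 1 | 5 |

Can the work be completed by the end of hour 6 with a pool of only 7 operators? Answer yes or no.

no

The minimum achievable peak is 8; 7 < 8, so no feasible schedule stays within the cap.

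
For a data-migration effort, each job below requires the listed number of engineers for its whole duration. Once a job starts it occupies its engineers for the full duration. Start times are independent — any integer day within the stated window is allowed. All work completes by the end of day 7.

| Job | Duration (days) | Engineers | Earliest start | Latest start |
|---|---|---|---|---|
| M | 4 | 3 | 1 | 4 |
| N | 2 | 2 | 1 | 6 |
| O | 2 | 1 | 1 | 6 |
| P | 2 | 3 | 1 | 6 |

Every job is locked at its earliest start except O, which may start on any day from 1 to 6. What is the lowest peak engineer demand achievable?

8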